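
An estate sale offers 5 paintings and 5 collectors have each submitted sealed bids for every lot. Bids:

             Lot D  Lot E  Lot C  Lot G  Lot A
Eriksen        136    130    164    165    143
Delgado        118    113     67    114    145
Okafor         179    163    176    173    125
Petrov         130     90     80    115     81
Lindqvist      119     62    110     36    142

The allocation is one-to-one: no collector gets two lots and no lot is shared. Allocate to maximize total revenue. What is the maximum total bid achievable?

Optimal: Eriksen→Lot G ($165), Delgado→Lot E ($113), Okafor→Lot C ($176), Petrov→Lot D ($130), Lindqvist→Lot A ($142) — total 165+113+176+130+142 = $726.
Max-entry greedy (repeatedly take the single best remaining cell) gives $689, worse by 37.
Next-best assignment: Eriksen→Lot C, Delgado→Lot E, Okafor→Lot G, Petrov→Lot D, Lindqvist→Lot A = $722.
Swapping Eriksen↔Okafor (Eriksen→Lot C $164, Okafor→Lot G $173) loses 4.

Maximum total: $726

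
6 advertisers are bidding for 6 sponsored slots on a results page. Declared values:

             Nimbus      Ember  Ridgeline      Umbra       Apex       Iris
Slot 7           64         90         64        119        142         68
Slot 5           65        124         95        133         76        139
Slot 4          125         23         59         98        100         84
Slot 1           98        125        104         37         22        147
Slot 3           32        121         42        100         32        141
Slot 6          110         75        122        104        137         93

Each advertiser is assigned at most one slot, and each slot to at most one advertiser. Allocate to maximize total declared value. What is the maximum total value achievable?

Maximum total: $790

This is the linear assignment problem.
Optimal: Nimbus→Slot 4 ($125), Ember→Slot 3 ($121), Ridgeline→Slot 6 ($122), Umbra→Slot 5 ($133), Apex→Slot 7 ($142), Iris→Slot 1 ($147) — total 125+121+122+133+142+147 = $790.
Row-greedy (each advertiser in turn takes its best remaining slot) gives $788, worse by 2.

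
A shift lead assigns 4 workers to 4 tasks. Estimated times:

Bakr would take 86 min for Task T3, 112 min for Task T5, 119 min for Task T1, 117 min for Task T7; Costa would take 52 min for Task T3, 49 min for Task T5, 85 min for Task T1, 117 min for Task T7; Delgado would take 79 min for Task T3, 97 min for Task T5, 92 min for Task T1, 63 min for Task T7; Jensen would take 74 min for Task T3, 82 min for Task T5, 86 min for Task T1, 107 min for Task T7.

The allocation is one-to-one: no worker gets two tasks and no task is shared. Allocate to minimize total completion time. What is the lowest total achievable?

Optimal: Bakr→Task T3 (86 min), Costa→Task T5 (49 min), Delgado→Task T7 (63 min), Jensen→Task T1 (86 min) — total 86+49+63+86 = 284 min.
Min-entry greedy (repeatedly take the single cheapest remaining cell) gives 305 min, worse by 21.
Next-best assignment: Bakr→Task T1, Costa→Task T5, Delgado→Task T7, Jensen→Task T3 = 305 min.
Swapping Delgado↔Jensen (Delgado→Task T1 92 min, Jensen→Task T7 107 min) adds 50.

Min total: 284 min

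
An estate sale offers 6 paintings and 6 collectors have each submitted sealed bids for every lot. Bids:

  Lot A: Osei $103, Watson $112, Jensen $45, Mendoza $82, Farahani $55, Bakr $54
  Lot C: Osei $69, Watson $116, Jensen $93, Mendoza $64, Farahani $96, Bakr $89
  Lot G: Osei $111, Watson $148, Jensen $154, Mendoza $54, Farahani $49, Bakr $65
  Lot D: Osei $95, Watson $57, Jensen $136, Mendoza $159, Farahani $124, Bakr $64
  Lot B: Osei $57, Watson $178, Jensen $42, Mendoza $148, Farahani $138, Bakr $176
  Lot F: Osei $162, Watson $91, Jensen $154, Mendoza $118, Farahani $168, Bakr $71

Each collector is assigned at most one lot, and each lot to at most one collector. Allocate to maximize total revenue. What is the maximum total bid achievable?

Maximum total: $876

This is a one-to-one assignment (maximum-weight bipartite matching).
Optimal: Osei→Lot A ($103), Watson→Lot C ($116), Jensen→Lot G ($154), Mendoza→Lot D ($159), Farahani→Lot F ($168), Bakr→Lot B ($176) — total 103+116+154+159+168+176 = $876.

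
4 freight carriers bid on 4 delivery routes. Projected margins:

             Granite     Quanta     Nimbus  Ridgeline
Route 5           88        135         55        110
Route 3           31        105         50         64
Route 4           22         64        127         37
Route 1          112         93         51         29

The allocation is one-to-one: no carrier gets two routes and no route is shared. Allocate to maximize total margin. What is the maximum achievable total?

Optimal: Granite→Route 1 ($112k), Quanta→Route 3 ($105k), Nimbus→Route 4 ($127k), Ridgeline→Route 5 ($110k) — total 112+105+127+110 = $454k.
Row-greedy (each carrier in turn takes its best remaining route) gives $438k, worse by 16.
Next-best assignment: Granite→Route 1, Quanta→Route 5, Nimbus→Route 4, Ridgeline→Route 3 = $438k.

Maximum total: $454k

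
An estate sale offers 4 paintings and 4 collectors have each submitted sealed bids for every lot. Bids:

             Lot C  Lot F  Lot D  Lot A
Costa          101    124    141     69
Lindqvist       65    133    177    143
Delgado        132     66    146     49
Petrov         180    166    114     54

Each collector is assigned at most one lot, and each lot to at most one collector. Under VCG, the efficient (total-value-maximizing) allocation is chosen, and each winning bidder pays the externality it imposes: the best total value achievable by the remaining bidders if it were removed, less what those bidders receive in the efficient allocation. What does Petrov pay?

Petrov pays $20.

Efficient allocation: Costa→Lot F ($124), Lindqvist→Lot A ($143), Delgado→Lot D ($146), Petrov→Lot C ($180); total welfare W = $593.
Petrov receives Lot C at value $180, so the others get W − 180 = $413.
Without Petrov: best allocation of the remaining 3 bidders over all 4 lots is Costa→Lot F ($124), Lindqvist→Lot D ($177), Delgado→Lot C ($132), total $433.
VCG payment = (others' best without Petrov) − (others' welfare with Petrov) = 433 − 413 = $20.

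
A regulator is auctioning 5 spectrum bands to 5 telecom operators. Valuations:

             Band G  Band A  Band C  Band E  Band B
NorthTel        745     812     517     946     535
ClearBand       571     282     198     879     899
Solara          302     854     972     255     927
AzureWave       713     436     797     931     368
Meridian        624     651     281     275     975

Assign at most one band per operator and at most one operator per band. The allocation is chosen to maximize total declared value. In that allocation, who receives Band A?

This is a one-to-one assignment (maximum-weight bipartite matching).
Optimal: NorthTel→Band A ($812M), ClearBand→Band E ($879M), Solara→Band C ($972M), AzureWave→Band G ($713M), Meridian→Band B ($975M) — total 812+879+972+713+975 = $4351M.
Row-greedy (each operator in turn takes its best remaining band) gives $4181M, worse by 170.
NorthTel's own top band is Band E ($946M), but forcing NorthTel→Band E and reassigning the rest optimally gives only $4181M — worse by 170.

NorthTel receives Band A.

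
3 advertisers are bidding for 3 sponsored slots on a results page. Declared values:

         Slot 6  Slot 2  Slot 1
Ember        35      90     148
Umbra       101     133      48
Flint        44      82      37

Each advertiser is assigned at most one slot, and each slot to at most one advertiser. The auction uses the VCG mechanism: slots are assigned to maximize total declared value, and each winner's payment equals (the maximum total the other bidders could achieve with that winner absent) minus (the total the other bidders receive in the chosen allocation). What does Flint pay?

Efficient allocation: Ember→Slot 1 ($148), Umbra→Slot 6 ($101), Flint→Slot 2 ($82); total welfare W = $331.
Flint receives Slot 2 at value $82, so the others get W − 82 = $249.
Without Flint: best allocation of the remaining 2 bidders over all 3 slots is Ember→Slot 1 ($148), Umbra→Slot 2 ($133), total $281.
VCG payment = (others' best without Flint) − (others' welfare with Flint) = 281 − 249 = $32.

Flint pays $32.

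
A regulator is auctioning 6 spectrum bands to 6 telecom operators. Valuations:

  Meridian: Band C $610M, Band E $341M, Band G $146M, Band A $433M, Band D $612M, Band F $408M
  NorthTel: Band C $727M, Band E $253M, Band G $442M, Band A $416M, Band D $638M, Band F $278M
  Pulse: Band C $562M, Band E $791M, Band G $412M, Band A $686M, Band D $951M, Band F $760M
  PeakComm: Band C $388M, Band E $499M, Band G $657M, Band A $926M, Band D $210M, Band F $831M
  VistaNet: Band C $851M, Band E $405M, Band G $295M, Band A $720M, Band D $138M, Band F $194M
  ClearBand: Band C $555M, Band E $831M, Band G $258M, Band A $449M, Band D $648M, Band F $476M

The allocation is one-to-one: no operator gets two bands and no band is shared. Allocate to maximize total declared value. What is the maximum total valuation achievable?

Max total: $4422M

Treat this as an assignment problem: match each operator to one band.
Optimal: Meridian→Band D ($612M), NorthTel→Band G ($442M), Pulse→Band F ($760M), PeakComm→Band A ($926M), VistaNet→Band C ($851M), ClearBand→Band E ($831M) — total 612+442+760+926+851+831 = $4422M.
Row-greedy (each operator in turn takes its best remaining band) gives $3827M, worse by 595.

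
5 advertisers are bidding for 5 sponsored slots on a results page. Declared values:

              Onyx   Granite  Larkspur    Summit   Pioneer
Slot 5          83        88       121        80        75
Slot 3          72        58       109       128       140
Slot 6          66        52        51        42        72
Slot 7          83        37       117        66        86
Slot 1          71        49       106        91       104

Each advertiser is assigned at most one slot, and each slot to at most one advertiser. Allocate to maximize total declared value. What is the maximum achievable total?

Max total: $503

This is the linear assignment problem.
Optimal: Onyx→Slot 6 ($66), Granite→Slot 5 ($88), Larkspur→Slot 7 ($117), Summit→Slot 3 ($128), Pioneer→Slot 1 ($104) — total 66+88+117+128+104 = $503.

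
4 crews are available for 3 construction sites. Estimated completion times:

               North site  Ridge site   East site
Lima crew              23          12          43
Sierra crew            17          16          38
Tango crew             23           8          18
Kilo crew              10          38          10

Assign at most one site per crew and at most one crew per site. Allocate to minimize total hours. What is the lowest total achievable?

Min total: 35 hours

Optimal: Sierra crew→North site (17 hours), Tango crew→Ridge site (8 hours), Kilo crew→East site (10 hours) — total 17+8+10 = 35 hours.
Column-greedy (each site in turn goes to its cheapest remaining crew) gives 56 hours, worse by 21.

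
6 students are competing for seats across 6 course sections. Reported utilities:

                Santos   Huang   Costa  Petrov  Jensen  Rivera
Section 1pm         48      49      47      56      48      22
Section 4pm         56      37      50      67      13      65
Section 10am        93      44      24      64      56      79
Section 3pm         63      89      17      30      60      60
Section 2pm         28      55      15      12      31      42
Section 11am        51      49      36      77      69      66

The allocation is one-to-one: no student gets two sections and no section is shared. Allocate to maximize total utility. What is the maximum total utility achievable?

Max total: 407 points

Treat this as an assignment problem: match each student to one section.
Optimal: Santos→Section 10am (93 points), Huang→Section 3pm (89 points), Costa→Section 1pm (47 points), Petrov→Section 4pm (67 points), Jensen→Section 11am (69 points), Rivera→Section 2pm (42 points) — total 93+89+47+67+69+42 = 407 points.
Next-best assignment: Santos→Section 10am, Huang→Section 3pm, Costa→Section 1pm, Petrov→Section 11am, Jensen→Section 2pm, Rivera→Section 4pm = 402 points.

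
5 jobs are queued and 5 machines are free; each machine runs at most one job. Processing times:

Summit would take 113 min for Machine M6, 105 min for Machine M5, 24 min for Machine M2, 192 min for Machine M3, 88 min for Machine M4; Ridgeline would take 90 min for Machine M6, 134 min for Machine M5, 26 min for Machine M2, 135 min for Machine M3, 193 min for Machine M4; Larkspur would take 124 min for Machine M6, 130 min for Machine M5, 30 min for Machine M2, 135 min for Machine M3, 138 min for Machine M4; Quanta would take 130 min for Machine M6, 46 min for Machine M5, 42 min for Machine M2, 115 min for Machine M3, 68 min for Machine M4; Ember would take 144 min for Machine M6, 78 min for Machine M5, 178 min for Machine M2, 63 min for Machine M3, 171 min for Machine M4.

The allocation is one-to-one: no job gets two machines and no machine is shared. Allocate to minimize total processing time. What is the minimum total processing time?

Minimum total: 317 min

This is the linear assignment problem.
Optimal: Summit→Machine M4 (88 min), Ridgeline→Machine M6 (90 min), Larkspur→Machine M2 (30 min), Quanta→Machine M5 (46 min), Ember→Machine M3 (63 min) — total 88+90+30+46+63 = 317 min.
Min-entry greedy (repeatedly take the single cheapest remaining cell) gives 361 min, worse by 44.
No other one-to-one assignment undercuts 317 min.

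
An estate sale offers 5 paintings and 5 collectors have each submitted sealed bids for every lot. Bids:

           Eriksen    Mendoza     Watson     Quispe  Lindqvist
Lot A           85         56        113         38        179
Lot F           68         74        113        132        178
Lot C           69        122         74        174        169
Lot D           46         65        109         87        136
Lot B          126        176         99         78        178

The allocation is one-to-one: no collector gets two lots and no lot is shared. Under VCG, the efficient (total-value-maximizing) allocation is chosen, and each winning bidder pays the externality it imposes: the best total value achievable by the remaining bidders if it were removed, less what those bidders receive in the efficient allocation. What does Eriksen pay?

Eriksen pays $5.

Efficient allocation: Eriksen→Lot A ($85), Mendoza→Lot B ($176), Watson→Lot D ($109), Quispe→Lot C ($174), Lindqvist→Lot F ($178); total welfare W = $722.
Eriksen receives Lot A at value $85, so the others get W − 85 = $637.
Without Eriksen: best allocation of the remaining 4 bidders over all 5 lots is Mendoza→Lot B ($176), Watson→Lot F ($113), Quispe→Lot C ($174), Lindqvist→Lot A ($179), total $642.
VCG payment = (others' best without Eriksen) − (others' welfare with Eriksen) = 642 − 637 = $5.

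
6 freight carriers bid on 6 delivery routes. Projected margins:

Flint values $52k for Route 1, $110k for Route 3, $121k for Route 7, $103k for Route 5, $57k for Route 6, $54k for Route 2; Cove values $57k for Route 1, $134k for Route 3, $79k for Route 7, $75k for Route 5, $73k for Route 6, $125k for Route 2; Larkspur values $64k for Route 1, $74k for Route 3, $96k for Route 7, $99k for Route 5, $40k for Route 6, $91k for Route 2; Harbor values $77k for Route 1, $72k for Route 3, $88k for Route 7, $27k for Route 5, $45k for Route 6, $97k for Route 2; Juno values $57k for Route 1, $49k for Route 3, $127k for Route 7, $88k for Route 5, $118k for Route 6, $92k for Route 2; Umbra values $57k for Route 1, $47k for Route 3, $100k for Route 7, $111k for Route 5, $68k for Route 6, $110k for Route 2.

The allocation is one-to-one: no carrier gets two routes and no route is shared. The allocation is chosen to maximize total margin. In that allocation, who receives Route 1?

This is the linear assignment problem.
Optimal: Flint→Route 7 ($121k), Cove→Route 3 ($134k), Larkspur→Route 5 ($99k), Harbor→Route 1 ($77k), Juno→Route 6 ($118k), Umbra→Route 2 ($110k) — total 121+134+99+77+118+110 = $659k.
Column-greedy (each route in turn goes to its best remaining carrier) gives $597k, worse by 62.
Swapping Harbor↔Umbra (Harbor→Route 2 $97k, Umbra→Route 1 $57k) loses 33.
Harbor's own top route is Route 2 ($97k), but forcing Harbor→Route 2 and reassigning the rest optimally gives only $645k — worse by 14.

Harbor receives Route 1.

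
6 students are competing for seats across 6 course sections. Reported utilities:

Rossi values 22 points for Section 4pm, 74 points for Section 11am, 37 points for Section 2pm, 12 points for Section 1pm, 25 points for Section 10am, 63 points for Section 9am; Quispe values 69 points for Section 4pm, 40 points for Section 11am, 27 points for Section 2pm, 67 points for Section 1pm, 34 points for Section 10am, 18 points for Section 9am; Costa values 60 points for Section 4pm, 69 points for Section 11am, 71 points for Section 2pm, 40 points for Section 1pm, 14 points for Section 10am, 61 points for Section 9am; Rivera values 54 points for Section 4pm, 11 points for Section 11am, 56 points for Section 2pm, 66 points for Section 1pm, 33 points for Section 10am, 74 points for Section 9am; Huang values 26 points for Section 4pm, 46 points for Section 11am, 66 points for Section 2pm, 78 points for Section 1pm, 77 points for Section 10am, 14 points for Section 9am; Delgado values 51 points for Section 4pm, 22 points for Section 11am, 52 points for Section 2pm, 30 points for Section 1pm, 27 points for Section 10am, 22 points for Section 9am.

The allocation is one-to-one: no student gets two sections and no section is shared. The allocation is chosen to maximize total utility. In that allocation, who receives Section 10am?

Optimal: Rossi→Section 11am (74 points), Quispe→Section 1pm (67 points), Costa→Section 2pm (71 points), Rivera→Section 9am (74 points), Huang→Section 10am (77 points), Delgado→Section 4pm (51 points) — total 74+67+71+74+77+51 = 414 points.
Next-best assignment: Rossi→Section 11am, Quispe→Section 1pm, Costa→Section 4pm, Rivera→Section 9am, Huang→Section 10am, Delgado→Section 2pm = 404 points.
Swapping Huang↔Rossi (Huang→Section 11am 46 points, Rossi→Section 10am 25 points) loses 80.
Huang's own top section is Section 1pm (78 points), but forcing Huang→Section 1pm and reassigning the rest optimally gives only 393 points — worse by 21.

Huang receives Section 10am.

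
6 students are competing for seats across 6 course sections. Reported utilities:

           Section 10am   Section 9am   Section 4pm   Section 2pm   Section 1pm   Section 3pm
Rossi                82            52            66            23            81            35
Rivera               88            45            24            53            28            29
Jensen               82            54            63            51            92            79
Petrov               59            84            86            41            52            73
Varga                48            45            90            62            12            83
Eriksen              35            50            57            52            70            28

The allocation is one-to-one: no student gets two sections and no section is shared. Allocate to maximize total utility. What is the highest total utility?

Optimal: Rossi→Section 1pm (81 points), Rivera→Section 10am (88 points), Jensen→Section 3pm (79 points), Petrov→Section 9am (84 points), Varga→Section 4pm (90 points), Eriksen→Section 2pm (52 points) — total 81+88+79+84+90+52 = 474 points.
Column-greedy (each section in turn goes to its best remaining student) gives 441 points, worse by 33.
Next-best assignment: Rossi→Section 4pm, Rivera→Section 10am, Jensen→Section 1pm, Petrov→Section 9am, Varga→Section 3pm, Eriksen→Section 2pm = 465 points.
Every other assignment is strictly worse.

Max total: 474 points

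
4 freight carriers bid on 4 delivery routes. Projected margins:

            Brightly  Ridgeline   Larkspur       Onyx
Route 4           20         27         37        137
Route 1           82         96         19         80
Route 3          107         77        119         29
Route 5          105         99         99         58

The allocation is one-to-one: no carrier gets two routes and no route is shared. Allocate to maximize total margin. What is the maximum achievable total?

Max total: $457k

Optimal: Brightly→Route 5 ($105k), Ridgeline→Route 1 ($96k), Larkspur→Route 3 ($119k), Onyx→Route 4 ($137k) — total 105+96+119+137 = $457k.
Row-greedy (each carrier in turn takes its best remaining route) gives $323k, worse by 134.
Every other assignment is strictly worse.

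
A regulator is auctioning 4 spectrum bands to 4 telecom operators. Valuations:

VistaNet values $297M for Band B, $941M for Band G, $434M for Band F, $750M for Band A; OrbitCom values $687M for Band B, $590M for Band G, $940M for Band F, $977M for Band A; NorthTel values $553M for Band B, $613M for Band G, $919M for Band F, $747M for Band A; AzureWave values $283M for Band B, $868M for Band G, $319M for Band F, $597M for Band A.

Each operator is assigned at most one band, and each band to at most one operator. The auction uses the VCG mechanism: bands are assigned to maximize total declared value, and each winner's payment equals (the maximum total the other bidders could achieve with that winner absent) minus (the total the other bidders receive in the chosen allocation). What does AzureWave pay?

Efficient allocation: VistaNet→Band A ($750M), OrbitCom→Band B ($687M), NorthTel→Band F ($919M), AzureWave→Band G ($868M); total welfare W = $3224M.
AzureWave receives Band G at value $868M, so the others get W − 868 = $2356M.
Without AzureWave: best allocation of the remaining 3 bidders over all 4 bands is VistaNet→Band G ($941M), OrbitCom→Band A ($977M), NorthTel→Band F ($919M), total $2837M.
VCG payment = (others' best without AzureWave) − (others' welfare with AzureWave) = 2837 − 2356 = $481M.

AzureWave pays $481M.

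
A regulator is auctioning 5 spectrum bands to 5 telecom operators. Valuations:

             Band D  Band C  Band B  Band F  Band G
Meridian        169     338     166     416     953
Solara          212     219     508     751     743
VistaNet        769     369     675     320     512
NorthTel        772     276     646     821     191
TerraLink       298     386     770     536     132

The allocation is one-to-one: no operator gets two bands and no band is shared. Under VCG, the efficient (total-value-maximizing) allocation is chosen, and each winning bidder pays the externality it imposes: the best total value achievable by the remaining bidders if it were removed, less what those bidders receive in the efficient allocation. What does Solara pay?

Efficient allocation: Meridian→Band G ($953M), Solara→Band F ($751M), VistaNet→Band C ($369M), NorthTel→Band D ($772M), TerraLink→Band B ($770M); total welfare W = $3615M.
Solara receives Band F at value $751M, so the others get W − 751 = $2864M.
Without Solara: best allocation of the remaining 4 bidders over all 5 bands is Meridian→Band G ($953M), VistaNet→Band D ($769M), NorthTel→Band F ($821M), TerraLink→Band B ($770M), total $3313M.
VCG payment = (others' best without Solara) − (others' welfare with Solara) = 3313 − 2864 = $449M.

Solara pays $449M.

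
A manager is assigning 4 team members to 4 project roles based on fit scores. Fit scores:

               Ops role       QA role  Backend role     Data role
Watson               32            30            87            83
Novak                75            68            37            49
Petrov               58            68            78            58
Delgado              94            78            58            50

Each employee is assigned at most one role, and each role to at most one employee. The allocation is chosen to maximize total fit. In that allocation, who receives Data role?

Watson receives Data role.

Optimal: Watson→Data role (83 pts), Novak→QA role (68 pts), Petrov→Backend role (78 pts), Delgado→Ops role (94 pts) — total 83+68+78+94 = 323 pts.
Row-greedy (each employee in turn takes its best remaining role) gives 280 pts, worse by 43.
Next-best assignment: Watson→Data role, Novak→Ops role, Petrov→Backend role, Delgado→QA role = 314 pts.
Watson's own top role is Backend role (87 pts), but forcing Watson→Backend role and reassigning the rest optimally gives only 307 pts — worse by 16.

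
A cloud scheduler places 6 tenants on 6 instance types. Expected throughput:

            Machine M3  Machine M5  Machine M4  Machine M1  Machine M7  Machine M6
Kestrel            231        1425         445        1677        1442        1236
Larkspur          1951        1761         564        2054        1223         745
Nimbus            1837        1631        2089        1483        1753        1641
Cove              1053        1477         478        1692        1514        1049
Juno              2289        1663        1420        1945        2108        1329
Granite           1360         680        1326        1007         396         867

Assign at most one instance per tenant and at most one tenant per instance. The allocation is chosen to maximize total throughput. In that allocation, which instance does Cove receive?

Optimal: Kestrel→Machine M6 (1236 ops/s), Larkspur→Machine M1 (2054 ops/s), Nimbus→Machine M4 (2089 ops/s), Cove→Machine M5 (1477 ops/s), Juno→Machine M7 (2108 ops/s), Granite→Machine M3 (1360 ops/s) — total 1236+2054+2089+1477+2108+1360 = 10324 ops/s.
Column-greedy (each instance in turn goes to its best remaining tenant) gives 10140 ops/s, worse by 184.
Next-best assignment: Kestrel→Machine M5, Larkspur→Machine M1, Nimbus→Machine M6, Cove→Machine M7, Juno→Machine M3, Granite→Machine M4 = 10249 ops/s.
Swapping Cove↔Larkspur (Cove→Machine M1 1692 ops/s, Larkspur→Machine M5 1761 ops/s) loses 78.
Cove's own top instance is Machine M1 (1692 ops/s), but forcing Cove→Machine M1 and reassigning the rest optimally gives only 10246 ops/s — worse by 78.

Cove receives Machine M5.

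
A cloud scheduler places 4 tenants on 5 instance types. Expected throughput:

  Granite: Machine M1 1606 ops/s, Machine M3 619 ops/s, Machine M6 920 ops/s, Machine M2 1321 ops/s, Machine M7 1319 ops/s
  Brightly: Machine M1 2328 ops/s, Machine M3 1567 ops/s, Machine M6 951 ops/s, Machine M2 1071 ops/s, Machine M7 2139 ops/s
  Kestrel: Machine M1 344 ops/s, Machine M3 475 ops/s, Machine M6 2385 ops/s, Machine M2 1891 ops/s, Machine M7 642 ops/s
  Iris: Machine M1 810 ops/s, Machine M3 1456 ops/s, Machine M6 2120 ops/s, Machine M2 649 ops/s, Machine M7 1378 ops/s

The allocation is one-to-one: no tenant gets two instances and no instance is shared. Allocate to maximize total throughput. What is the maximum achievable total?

This is the linear assignment problem.
Optimal: Granite→Machine M1 (1606 ops/s), Brightly→Machine M7 (2139 ops/s), Kestrel→Machine M2 (1891 ops/s), Iris→Machine M6 (2120 ops/s) — total 1606+2139+1891+2120 = 7756 ops/s.
Max-entry greedy (repeatedly take the single best remaining cell) gives 7490 ops/s, worse by 266.
No other one-to-one assignment exceeds 7756 ops/s.

Max total: 7756 ops/s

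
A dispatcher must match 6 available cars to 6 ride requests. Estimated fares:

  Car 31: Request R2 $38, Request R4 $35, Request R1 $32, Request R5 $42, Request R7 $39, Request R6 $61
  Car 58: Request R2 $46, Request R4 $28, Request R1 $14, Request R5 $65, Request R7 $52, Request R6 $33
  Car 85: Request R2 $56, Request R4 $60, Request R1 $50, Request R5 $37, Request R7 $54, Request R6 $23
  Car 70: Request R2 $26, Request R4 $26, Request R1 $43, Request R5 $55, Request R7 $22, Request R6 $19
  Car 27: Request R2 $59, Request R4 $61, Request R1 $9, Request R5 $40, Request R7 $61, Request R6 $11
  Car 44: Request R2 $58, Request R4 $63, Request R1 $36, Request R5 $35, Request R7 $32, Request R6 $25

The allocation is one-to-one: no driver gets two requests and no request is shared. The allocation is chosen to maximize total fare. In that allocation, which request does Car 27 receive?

Car 27 receives Request R7.

This is a one-to-one assignment (maximum-weight bipartite matching).
Optimal: Car 31→Request R6 ($61), Car 58→Request R5 ($65), Car 85→Request R2 ($56), Car 70→Request R1 ($43), Car 27→Request R7 ($61), Car 44→Request R4 ($63) — total 61+65+56+43+61+63 = $349.
Row-greedy (each driver in turn takes its best remaining request) gives $348, worse by 1.
Next-best assignment: Car 31→Request R6, Car 58→Request R5, Car 85→Request R4, Car 70→Request R1, Car 27→Request R7, Car 44→Request R2 = $348.
Car 27's own top request is Request R4 ($61), but forcing Car 27→Request R4 and reassigning the rest optimally gives only $342 — worse by 7.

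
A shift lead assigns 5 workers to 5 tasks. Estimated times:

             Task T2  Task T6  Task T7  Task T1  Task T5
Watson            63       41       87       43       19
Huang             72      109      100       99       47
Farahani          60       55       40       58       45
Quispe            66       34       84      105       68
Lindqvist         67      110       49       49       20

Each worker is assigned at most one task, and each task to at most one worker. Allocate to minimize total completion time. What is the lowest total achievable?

This is the linear assignment problem.
Optimal: Watson→Task T1 (43 min), Huang→Task T2 (72 min), Farahani→Task T7 (40 min), Quispe→Task T6 (34 min), Lindqvist→Task T5 (20 min) — total 43+72+40+34+20 = 209 min.

Min total: 209 min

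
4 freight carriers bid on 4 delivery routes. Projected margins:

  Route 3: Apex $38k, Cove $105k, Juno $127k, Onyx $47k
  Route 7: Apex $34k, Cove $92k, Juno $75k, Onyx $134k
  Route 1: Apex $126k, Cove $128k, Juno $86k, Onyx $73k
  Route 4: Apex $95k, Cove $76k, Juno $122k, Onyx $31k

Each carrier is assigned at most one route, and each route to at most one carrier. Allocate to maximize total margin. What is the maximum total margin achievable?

Treat this as an assignment problem: match each carrier to one route.
Optimal: Apex→Route 1 ($126k), Cove→Route 3 ($105k), Juno→Route 4 ($122k), Onyx→Route 7 ($134k) — total 126+105+122+134 = $487k.
Max-entry greedy (repeatedly take the single best remaining cell) gives $484k, worse by 3.
No other one-to-one assignment exceeds $487k.

Max total: $487k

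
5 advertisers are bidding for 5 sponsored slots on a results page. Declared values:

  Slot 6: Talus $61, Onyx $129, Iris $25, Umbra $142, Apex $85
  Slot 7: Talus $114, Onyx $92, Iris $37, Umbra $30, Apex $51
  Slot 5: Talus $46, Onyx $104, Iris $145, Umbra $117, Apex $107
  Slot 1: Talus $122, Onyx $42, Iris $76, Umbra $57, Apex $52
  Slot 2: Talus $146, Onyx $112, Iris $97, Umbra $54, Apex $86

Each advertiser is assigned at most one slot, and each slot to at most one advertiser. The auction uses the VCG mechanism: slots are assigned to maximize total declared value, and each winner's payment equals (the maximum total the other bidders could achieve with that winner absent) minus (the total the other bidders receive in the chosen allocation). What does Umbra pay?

Efficient allocation: Talus→Slot 1 ($122), Onyx→Slot 7 ($92), Iris→Slot 5 ($145), Umbra→Slot 6 ($142), Apex→Slot 2 ($86); total welfare W = $587.
Umbra receives Slot 6 at value $142, so the others get W − 142 = $445.
Without Umbra: best allocation of the remaining 4 bidders over all 5 slots is Talus→Slot 1 ($122), Onyx→Slot 6 ($129), Iris→Slot 5 ($145), Apex→Slot 2 ($86), total $482.
VCG payment = (others' best without Umbra) − (others' welfare with Umbra) = 482 − 445 = $37.

Umbra pays $37.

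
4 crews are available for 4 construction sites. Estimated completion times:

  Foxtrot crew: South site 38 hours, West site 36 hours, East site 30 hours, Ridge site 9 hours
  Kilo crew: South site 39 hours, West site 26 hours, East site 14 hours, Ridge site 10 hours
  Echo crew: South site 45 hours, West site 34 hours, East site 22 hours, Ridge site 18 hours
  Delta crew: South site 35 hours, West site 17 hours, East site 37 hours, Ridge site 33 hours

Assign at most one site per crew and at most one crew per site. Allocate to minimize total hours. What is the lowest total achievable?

Optimal: Foxtrot crew→Ridge site (9 hours), Kilo crew→East site (14 hours), Echo crew→South site (45 hours), Delta crew→West site (17 hours) — total 9+14+45+17 = 85 hours.
Column-greedy (each site in turn goes to its cheapest remaining crew) gives 92 hours, worse by 7.
Swapping Foxtrot crew↔Kilo crew (Foxtrot crew→East site 30 hours, Kilo crew→Ridge site 10 hours) adds 17.
No other one-to-one assignment undercuts 85 hours.

Min total: 85 hours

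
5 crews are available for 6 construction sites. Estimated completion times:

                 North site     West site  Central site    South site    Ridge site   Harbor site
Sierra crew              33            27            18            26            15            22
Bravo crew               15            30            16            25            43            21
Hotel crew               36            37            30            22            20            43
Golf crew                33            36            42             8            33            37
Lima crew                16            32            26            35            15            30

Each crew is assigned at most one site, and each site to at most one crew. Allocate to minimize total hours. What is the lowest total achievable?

Minimum total: 82 hours

Optimal: Sierra crew→Harbor site (22 hours), Bravo crew→Central site (16 hours), Hotel crew→Ridge site (20 hours), Golf crew→South site (8 hours), Lima crew→North site (16 hours) — total 22+16+20+8+16 = 82 hours.
Min-entry greedy (repeatedly take the single cheapest remaining cell) gives 101 hours, worse by 19.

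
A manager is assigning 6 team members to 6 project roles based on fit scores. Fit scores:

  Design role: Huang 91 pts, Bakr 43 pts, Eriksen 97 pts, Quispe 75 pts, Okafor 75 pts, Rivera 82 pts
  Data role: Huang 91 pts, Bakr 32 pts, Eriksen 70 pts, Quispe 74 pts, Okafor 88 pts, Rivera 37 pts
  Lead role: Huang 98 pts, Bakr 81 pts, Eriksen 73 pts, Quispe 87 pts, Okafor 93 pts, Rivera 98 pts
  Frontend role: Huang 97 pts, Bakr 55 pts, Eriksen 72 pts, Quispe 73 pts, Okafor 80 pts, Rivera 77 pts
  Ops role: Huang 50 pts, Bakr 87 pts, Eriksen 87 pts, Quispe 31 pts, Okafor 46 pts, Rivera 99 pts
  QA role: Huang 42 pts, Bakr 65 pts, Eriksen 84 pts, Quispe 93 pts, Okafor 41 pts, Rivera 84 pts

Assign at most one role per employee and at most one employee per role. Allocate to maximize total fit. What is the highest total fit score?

Max total: 560 pts

Treat this as an assignment problem: match each employee to one role.
Optimal: Huang→Frontend role (97 pts), Bakr→Ops role (87 pts), Eriksen→Design role (97 pts), Quispe→QA role (93 pts), Okafor→Data role (88 pts), Rivera→Lead role (98 pts) — total 97+87+97+93+88+98 = 560 pts.
Next-best assignment: Huang→Frontend role, Bakr→Lead role, Eriksen→Design role, Quispe→QA role, Okafor→Data role, Rivera→Ops role = 555 pts.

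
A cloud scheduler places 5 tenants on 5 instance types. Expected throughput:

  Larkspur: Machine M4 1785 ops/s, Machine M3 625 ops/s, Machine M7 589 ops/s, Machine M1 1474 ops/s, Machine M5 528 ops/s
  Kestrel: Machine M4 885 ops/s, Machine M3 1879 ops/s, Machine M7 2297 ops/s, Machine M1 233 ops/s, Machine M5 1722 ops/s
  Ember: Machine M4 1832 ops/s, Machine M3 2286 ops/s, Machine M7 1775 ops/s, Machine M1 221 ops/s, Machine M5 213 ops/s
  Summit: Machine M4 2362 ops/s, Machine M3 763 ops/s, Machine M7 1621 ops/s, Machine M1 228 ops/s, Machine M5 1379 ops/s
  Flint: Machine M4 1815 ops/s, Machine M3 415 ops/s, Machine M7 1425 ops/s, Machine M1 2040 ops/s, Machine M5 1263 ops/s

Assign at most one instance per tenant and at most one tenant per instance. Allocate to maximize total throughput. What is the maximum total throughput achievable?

This is a one-to-one assignment (maximum-weight bipartite matching).
Optimal: Larkspur→Machine M4 (1785 ops/s), Kestrel→Machine M7 (2297 ops/s), Ember→Machine M3 (2286 ops/s), Summit→Machine M5 (1379 ops/s), Flint→Machine M1 (2040 ops/s) — total 1785+2297+2286+1379+2040 = 9787 ops/s.
Column-greedy (each instance in turn goes to its best remaining tenant) gives 9513 ops/s, worse by 274.
Next-best assignment: Larkspur→Machine M1, Kestrel→Machine M7, Ember→Machine M3, Summit→Machine M4, Flint→Machine M5 = 9682 ops/s.
Swapping Kestrel↔Flint (Kestrel→Machine M1 233 ops/s, Flint→Machine M7 1425 ops/s) loses 2679.
No other one-to-one assignment exceeds 9787 ops/s.

Max total: 9787 ops/s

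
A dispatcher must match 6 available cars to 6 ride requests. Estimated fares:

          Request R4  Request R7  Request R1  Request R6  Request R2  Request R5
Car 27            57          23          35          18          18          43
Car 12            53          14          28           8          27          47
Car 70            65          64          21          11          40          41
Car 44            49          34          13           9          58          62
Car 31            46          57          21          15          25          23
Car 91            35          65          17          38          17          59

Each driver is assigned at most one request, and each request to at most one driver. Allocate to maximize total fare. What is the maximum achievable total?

Treat this as an assignment problem: match each driver to one request.
Optimal: Car 27→Request R1 ($35), Car 12→Request R5 ($47), Car 70→Request R4 ($65), Car 44→Request R2 ($58), Car 31→Request R7 ($57), Car 91→Request R6 ($38) — total 35+47+65+58+57+38 = $300.
Column-greedy (each request in turn goes to its best remaining driver) gives $285, worse by 15.
Next-best assignment: Car 27→Request R5, Car 12→Request R1, Car 70→Request R4, Car 44→Request R2, Car 31→Request R7, Car 91→Request R6 = $289.

Maximum total: $300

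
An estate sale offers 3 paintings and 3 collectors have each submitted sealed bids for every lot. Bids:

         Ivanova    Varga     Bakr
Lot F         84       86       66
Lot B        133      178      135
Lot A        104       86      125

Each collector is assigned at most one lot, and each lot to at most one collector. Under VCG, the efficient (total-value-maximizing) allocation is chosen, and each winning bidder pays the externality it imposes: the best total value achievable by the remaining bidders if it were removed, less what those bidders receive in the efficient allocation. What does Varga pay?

Efficient allocation: Ivanova→Lot F ($84), Varga→Lot B ($178), Bakr→Lot A ($125); total welfare W = $387.
Varga receives Lot B at value $178, so the others get W − 178 = $209.
Without Varga: best allocation of the remaining 2 bidders over all 3 lots is Ivanova→Lot B ($133), Bakr→Lot A ($125), total $258.
VCG payment = (others' best without Varga) − (others' welfare with Varga) = 258 − 209 = $49.

Varga pays $49.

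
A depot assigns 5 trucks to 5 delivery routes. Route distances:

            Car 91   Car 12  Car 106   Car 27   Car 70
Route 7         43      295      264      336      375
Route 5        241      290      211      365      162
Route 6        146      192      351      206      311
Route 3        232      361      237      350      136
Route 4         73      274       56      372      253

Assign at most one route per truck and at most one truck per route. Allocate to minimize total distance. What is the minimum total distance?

This is the linear assignment problem.
Optimal: Car 91→Route 7 (43 km), Car 12→Route 5 (290 km), Car 106→Route 4 (56 km), Car 27→Route 6 (206 km), Car 70→Route 3 (136 km) — total 43+290+56+206+136 = 731 km.
Row-greedy (each truck in turn takes its cheapest remaining route) gives 803 km, worse by 72.

Min total: 731 km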